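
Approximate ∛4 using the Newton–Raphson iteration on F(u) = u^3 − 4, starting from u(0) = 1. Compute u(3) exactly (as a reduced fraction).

F'(u) = 3u^2.
F(1) = −3, F'(1) = 3, so u(1) = 1 − (−3)/3 = 2.
F(2) = 4, F'(2) = 12, so u(2) = 2 − 4/12 = 5/3.
F(5/3) = 17/27, F'(5/3) = 25/3, so u(3) = (5/3) − (17/27)/(25/3) = 358/225.

358/225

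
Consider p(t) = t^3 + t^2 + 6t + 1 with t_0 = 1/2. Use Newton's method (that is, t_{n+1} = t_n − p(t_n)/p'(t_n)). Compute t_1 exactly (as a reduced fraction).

p'(t) = 3t^2 + 2t + 6.
p(1/2) = 35/8, p'(1/2) = 31/4, so t_1 = (1/2) − (35/8)/(31/4) = −2/31.

−2/31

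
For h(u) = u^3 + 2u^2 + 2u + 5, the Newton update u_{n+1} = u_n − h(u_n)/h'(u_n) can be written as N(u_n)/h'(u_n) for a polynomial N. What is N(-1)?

−5

h'(u) = 3u^2 + 4u + 2.
N(u) = u·h'(u) − h(u) = u·(3u^2 + 4u + 2) − (u^3 + 2u^2 + 2u + 5) = 2u^3 + 2u^2 − 5.
N(-1) = −5.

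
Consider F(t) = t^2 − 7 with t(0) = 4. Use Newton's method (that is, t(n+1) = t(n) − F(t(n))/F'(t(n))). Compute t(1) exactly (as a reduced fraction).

23/8

F'(t) = 2t.
F(4) = 9, F'(4) = 8, so t(1) = 4 − 9/8 = 23/8.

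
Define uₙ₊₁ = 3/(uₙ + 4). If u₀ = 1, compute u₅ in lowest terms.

1491/2309

u₁ = 3/(1 + 4) = 3/5.
u₂ = 3/(3/5 + 4) = 15/23.
u₃ = 3/(15/23 + 4) = 69/107.
u₄ = 3/(69/107 + 4) = 321/497.
u₅ = 3/(321/497 + 4) = 1491/2309.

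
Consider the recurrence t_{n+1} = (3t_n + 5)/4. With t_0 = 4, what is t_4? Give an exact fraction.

1199/256

t_1 = (3·4 + 5)/4 = 17/4.
t_2 = (3·(17/4) + 5)/4 = 71/16.
t_3 = (3·(71/16) + 5)/4 = 293/64.
t_4 = (3·(293/64) + 5)/4 = 1199/256.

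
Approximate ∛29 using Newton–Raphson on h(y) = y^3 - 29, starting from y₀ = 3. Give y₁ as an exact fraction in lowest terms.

83/27

h'(y) = 3y^2.
h(3) = -2, h'(3) = 27, so y₁ = 3 - (-2)/27 = 83/27.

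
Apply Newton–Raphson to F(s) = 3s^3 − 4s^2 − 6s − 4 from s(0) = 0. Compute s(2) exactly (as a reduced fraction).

F'(s) = 9s^2 − 8s − 6.
F(0) = −4, F'(0) = −6, so s(1) = 0 − (−4)/(−6) = −2/3.
F(−2/3) = −8/3, F'(−2/3) = 10/3, so s(2) = (−2/3) − (−8/3)/(10/3) = 2/15.

2/15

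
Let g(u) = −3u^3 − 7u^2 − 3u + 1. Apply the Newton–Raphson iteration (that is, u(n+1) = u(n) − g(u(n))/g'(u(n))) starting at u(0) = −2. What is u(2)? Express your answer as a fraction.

−859/539

g'(u) = −9u^2 − 14u − 3.
g(−2) = 3, g'(−2) = −11, so u(1) = (−2) − 3/(−11) = −19/11.
g(−19/11) = 1008/1331, g'(−19/11) = −686/121, so u(2) = (−19/11) − (1008/1331)/(−686/121) = −859/539.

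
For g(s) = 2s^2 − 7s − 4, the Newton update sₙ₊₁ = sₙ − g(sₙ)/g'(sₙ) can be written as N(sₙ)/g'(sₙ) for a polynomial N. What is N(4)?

36

g'(s) = 4s − 7.
N(s) = s·g'(s) − g(s) = s·(4s − 7) − (2s^2 − 7s − 4) = 2s^2 + 4.
N(4) = 36.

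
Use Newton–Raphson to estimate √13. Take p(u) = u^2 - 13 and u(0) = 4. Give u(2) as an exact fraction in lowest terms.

p'(u) = 2u.
p(4) = 3, p'(4) = 8, so u(1) = 4 - 3/8 = 29/8.
p(29/8) = 9/64, p'(29/8) = 29/4, so u(2) = (29/8) - (9/64)/(29/4) = 1673/464.

1673/464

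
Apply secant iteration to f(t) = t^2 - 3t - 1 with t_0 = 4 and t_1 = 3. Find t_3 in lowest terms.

43/13

f(4) = 3, f(3) = -1. t_2 = 3 - (-1)·(3 - 4)/((-1) - 3) = 13/4.
f(3) = -1, f(13/4) = -3/16. t_3 = (13/4) - (-3/16)·((13/4) - 3)/((-3/16) - (-1)) = 43/13.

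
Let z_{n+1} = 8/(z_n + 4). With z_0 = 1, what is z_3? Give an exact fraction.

28/19

z_1 = 8/(1 + 4) = 8/5.
z_2 = 8/(8/5 + 4) = 10/7.
z_3 = 8/(10/7 + 4) = 28/19.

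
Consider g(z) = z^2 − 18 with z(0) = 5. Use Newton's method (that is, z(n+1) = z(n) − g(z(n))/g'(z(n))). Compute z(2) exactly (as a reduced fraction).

g'(z) = 2z.
g(5) = 7, g'(5) = 10, so z(1) = 5 − 7/10 = 43/10.
g(43/10) = 49/100, g'(43/10) = 43/5, so z(2) = (43/10) − (49/100)/(43/5) = 3649/860.

3649/860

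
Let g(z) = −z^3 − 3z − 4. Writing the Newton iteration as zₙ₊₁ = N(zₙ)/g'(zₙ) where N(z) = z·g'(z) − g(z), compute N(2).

g'(z) = −3z^2 − 3.
N(z) = z·g'(z) − g(z) = z·(−3z^2 − 3) − (−z^3 − 3z − 4) = −2z^3 + 4.
N(2) = −12.

−12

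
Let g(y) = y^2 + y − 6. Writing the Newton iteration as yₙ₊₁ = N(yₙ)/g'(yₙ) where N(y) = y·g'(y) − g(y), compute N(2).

10

g'(y) = 2y + 1.
N(y) = y·g'(y) − g(y) = y·(2y + 1) − (y^2 + y − 6) = y^2 + 6.
N(2) = 10.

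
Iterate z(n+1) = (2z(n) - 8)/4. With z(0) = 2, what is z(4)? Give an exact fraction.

z(1) = (2·2 - 8)/4 = -1.
z(2) = (2·(-1) - 8)/4 = -5/2.
z(3) = (2·(-5/2) - 8)/4 = -13/4.
z(4) = (2·(-13/4) - 8)/4 = -29/8.

-29/8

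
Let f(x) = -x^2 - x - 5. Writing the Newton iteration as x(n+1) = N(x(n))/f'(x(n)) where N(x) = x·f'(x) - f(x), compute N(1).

4

f'(x) = -2x - 1.
N(x) = x·f'(x) - f(x) = x·(-2x - 1) - (-x^2 - x - 5) = -x^2 + 5.
N(1) = 4.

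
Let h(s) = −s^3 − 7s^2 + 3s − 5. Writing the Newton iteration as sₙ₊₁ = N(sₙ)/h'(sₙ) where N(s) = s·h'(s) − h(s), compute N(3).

h'(s) = −3s^2 − 14s + 3.
N(s) = s·h'(s) − h(s) = s·(−3s^2 − 14s + 3) − (−s^3 − 7s^2 + 3s − 5) = −2s^3 − 7s^2 + 5.
N(3) = −112.

−112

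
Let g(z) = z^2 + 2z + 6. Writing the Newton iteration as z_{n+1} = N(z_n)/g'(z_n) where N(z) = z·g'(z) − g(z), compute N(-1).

g'(z) = 2z + 2.
N(z) = z·g'(z) − g(z) = z·(2z + 2) − (z^2 + 2z + 6) = z^2 − 6.
N(-1) = −5.

−5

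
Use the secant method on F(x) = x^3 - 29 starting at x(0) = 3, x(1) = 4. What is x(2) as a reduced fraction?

F(3) = -2, F(4) = 35. x(2) = 4 - 35·(4 - 3)/(35 - (-2)) = 113/37.

113/37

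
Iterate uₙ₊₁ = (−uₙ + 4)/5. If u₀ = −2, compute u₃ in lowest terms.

u₁ = (−(−2) + 4)/5 = 6/5.
u₂ = (−(6/5) + 4)/5 = 14/25.
u₃ = (−(14/25) + 4)/5 = 86/125.

86/125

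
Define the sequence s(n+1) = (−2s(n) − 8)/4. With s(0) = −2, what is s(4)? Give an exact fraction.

−11/8

s(1) = (−2·(−2) − 8)/4 = −1.
s(2) = (−2·(−1) − 8)/4 = −3/2.
s(3) = (−2·(−3/2) − 8)/4 = −5/4.
s(4) = (−2·(−5/4) − 8)/4 = −11/8.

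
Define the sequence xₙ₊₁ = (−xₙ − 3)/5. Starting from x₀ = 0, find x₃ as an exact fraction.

−63/125

x₁ = (−0 − 3)/5 = −3/5.
x₂ = (−(−3/5) − 3)/5 = −12/25.
x₃ = (−(−12/25) − 3)/5 = −63/125.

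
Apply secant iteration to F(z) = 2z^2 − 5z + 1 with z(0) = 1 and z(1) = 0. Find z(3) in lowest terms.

F(1) = −2, F(0) = 1. z(2) = 0 − 1·(0 − 1)/(1 − (−2)) = 1/3.
F(0) = 1, F(1/3) = −4/9. z(3) = (1/3) − (−4/9)·((1/3) − 0)/((−4/9) − 1) = 3/13.

3/13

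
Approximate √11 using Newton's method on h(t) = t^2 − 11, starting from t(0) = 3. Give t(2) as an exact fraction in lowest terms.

h'(t) = 2t.
h(3) = −2, h'(3) = 6, so t(1) = 3 − (−2)/6 = 10/3.
h(10/3) = 1/9, h'(10/3) = 20/3, so t(2) = (10/3) − (1/9)/(20/3) = 199/60.

199/60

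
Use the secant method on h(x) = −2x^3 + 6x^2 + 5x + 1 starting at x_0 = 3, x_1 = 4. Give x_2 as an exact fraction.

h(3) = 16, h(4) = −11. x_2 = 4 − (−11)·(4 − 3)/((−11) − 16) = 97/27.

97/27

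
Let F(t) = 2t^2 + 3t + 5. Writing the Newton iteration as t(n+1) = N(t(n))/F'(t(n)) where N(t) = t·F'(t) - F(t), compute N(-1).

F'(t) = 4t + 3.
N(t) = t·F'(t) - F(t) = t·(4t + 3) - (2t^2 + 3t + 5) = 2t^2 - 5.
N(-1) = -3.

-3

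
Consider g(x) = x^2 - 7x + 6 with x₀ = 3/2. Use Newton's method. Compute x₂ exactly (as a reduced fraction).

g'(x) = 2x - 7.
g(3/2) = -9/4, g'(3/2) = -4, so x₁ = (3/2) - (-9/4)/(-4) = 15/16.
g(15/16) = 81/256, g'(15/16) = -41/8, so x₂ = (15/16) - (81/256)/(-41/8) = 1311/1312.

1311/1312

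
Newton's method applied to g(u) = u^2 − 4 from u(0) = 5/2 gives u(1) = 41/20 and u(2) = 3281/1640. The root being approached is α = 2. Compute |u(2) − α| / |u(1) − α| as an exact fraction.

1/82

u(1) − α = 41/20 − 2 = 1/20, so |u(1) − α| = 1/20.
u(2) − α = 3281/1640 − 2 = 1/1640, so |u(2) − α| = 1/1640.
Ratio = (1/1640) / (1/20) = 1/82.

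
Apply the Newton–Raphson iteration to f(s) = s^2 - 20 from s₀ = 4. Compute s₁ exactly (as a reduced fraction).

f'(s) = 2s.
f(4) = -4, f'(4) = 8, so s₁ = 4 - (-4)/8 = 9/2.

9/2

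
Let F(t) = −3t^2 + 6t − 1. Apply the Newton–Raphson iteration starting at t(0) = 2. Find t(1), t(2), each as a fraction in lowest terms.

t(1) = 11/6, t(2) = 109/60

F'(t) = −6t + 6.
F(2) = −1, F'(2) = −6, so t(1) = 2 − (−1)/(−6) = 11/6.
F(11/6) = −1/12, F'(11/6) = −5, so t(2) = (11/6) − (−1/12)/(−5) = 109/60.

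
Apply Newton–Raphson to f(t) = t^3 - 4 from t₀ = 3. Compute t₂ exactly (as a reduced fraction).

f'(t) = 3t^2.
f(3) = 23, f'(3) = 27, so t₁ = 3 - 23/27 = 58/27.
f(58/27) = 116380/19683, f'(58/27) = 3364/243, so t₂ = (58/27) - (116380/19683)/(3364/243) = 117239/68121.

117239/68121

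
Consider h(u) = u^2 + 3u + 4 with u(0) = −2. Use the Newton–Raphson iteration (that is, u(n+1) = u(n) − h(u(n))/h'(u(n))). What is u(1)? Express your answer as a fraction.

0

h'(u) = 2u + 3.
h(−2) = 2, h'(−2) = −1, so u(1) = (−2) − 2/(−1) = 0.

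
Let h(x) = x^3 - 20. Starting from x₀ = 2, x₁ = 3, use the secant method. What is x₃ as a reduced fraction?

23270/8599

h(2) = -12, h(3) = 7. x₂ = 3 - 7·(3 - 2)/(7 - (-12)) = 50/19.
h(3) = 7, h(50/19) = -12180/6859. x₃ = (50/19) - (-12180/6859)·((50/19) - 3)/((-12180/6859) - 7) = 23270/8599.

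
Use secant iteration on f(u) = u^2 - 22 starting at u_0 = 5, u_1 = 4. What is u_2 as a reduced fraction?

f(5) = 3, f(4) = -6. u_2 = 4 - (-6)·(4 - 5)/((-6) - 3) = 14/3.

14/3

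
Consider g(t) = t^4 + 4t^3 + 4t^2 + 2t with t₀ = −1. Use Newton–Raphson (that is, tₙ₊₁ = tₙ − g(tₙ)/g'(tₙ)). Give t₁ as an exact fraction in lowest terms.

g'(t) = 4t^3 + 12t^2 + 8t + 2.
g(−1) = −1, g'(−1) = 2, so t₁ = (−1) − (−1)/2 = −1/2.

−1/2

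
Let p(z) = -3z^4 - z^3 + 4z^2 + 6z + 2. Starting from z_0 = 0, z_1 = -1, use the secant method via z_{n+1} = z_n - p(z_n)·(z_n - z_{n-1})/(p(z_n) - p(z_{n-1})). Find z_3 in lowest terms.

-15/31

p(0) = 2, p(-1) = -2. z_2 = (-1) - (-2)·((-1) - 0)/((-2) - 2) = -1/2.
p(-1) = -2, p(-1/2) = -1/16. z_3 = (-1/2) - (-1/16)·((-1/2) - (-1))/((-1/16) - (-2)) = -15/31.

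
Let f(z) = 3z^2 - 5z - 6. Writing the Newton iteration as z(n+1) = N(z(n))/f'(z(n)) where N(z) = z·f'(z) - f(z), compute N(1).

f'(z) = 6z - 5.
N(z) = z·f'(z) - f(z) = z·(6z - 5) - (3z^2 - 5z - 6) = 3z^2 + 6.
N(1) = 9.

9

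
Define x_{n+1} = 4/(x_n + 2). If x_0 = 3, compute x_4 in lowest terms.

x_1 = 4/(3 + 2) = 4/5.
x_2 = 4/(4/5 + 2) = 10/7.
x_3 = 4/(10/7 + 2) = 7/6.
x_4 = 4/(7/6 + 2) = 24/19.

24/19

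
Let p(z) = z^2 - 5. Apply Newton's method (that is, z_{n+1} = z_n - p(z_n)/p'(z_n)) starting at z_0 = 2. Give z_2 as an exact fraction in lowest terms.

p'(z) = 2z.
p(2) = -1, p'(2) = 4, so z_1 = 2 - (-1)/4 = 9/4.
p(9/4) = 1/16, p'(9/4) = 9/2, so z_2 = (9/4) - (1/16)/(9/2) = 161/72.

161/72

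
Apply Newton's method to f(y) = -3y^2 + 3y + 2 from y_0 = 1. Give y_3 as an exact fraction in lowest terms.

1255/861

f'(y) = -6y + 3.
f(1) = 2, f'(1) = -3, so y_1 = 1 - 2/(-3) = 5/3.
f(5/3) = -4/3, f'(5/3) = -7, so y_2 = (5/3) - (-4/3)/(-7) = 31/21.
f(31/21) = -16/147, f'(31/21) = -41/7, so y_3 = (31/21) - (-16/147)/(-41/7) = 1255/861.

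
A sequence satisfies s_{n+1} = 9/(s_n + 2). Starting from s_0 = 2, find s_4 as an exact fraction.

630/293

s_1 = 9/(2 + 2) = 9/4.
s_2 = 9/(9/4 + 2) = 36/17.
s_3 = 9/(36/17 + 2) = 153/70.
s_4 = 9/(153/70 + 2) = 630/293.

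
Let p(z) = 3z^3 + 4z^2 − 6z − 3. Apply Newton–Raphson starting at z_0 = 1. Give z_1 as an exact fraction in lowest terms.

p'(z) = 9z^2 + 8z − 6.
p(1) = −2, p'(1) = 11, so z_1 = 1 − (−2)/11 = 13/11.

13/11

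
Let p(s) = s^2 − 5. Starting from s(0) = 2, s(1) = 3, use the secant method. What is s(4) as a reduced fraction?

p(2) = −1, p(3) = 4. s(2) = 3 − 4·(3 − 2)/(4 − (−1)) = 11/5.
p(3) = 4, p(11/5) = −4/25. s(3) = (11/5) − (−4/25)·((11/5) − 3)/((−4/25) − 4) = 29/13.
p(11/5) = −4/25, p(29/13) = −4/169. s(4) = (29/13) − (−4/169)·((29/13) − (11/5))/((−4/169) − (−4/25)) = 161/72.

161/72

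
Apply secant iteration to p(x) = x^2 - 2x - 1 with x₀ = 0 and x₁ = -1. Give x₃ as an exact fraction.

-2/5

p(0) = -1, p(-1) = 2. x₂ = (-1) - 2·((-1) - 0)/(2 - (-1)) = -1/3.
p(-1) = 2, p(-1/3) = -2/9. x₃ = (-1/3) - (-2/9)·((-1/3) - (-1))/((-2/9) - 2) = -2/5.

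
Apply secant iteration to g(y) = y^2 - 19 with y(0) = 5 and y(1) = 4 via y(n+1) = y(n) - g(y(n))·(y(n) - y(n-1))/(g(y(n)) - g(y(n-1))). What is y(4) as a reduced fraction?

1421/326

g(5) = 6, g(4) = -3. y(2) = 4 - (-3)·(4 - 5)/((-3) - 6) = 13/3.
g(4) = -3, g(13/3) = -2/9. y(3) = (13/3) - (-2/9)·((13/3) - 4)/((-2/9) - (-3)) = 109/25.
g(13/3) = -2/9, g(109/25) = 6/625. y(4) = (109/25) - (6/625)·((109/25) - (13/3))/((6/625) - (-2/9)) = 1421/326.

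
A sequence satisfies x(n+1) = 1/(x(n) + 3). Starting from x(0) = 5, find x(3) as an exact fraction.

25/83

x(1) = 1/(5 + 3) = 1/8.
x(2) = 1/(1/8 + 3) = 8/25.
x(3) = 1/(8/25 + 3) = 25/83.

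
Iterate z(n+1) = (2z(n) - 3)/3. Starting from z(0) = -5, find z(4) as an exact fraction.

-275/81

z(1) = (2·(-5) - 3)/3 = -13/3.
z(2) = (2·(-13/3) - 3)/3 = -35/9.
z(3) = (2·(-35/9) - 3)/3 = -97/27.
z(4) = (2·(-97/27) - 3)/3 = -275/81.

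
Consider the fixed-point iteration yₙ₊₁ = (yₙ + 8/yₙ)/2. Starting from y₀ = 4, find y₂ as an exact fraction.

y₁ = (4 + 8/4)/2 = 3.
y₂ = (3 + 8/3)/2 = 17/6.

17/6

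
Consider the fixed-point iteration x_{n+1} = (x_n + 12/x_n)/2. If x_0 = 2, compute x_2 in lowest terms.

7/2

x_1 = (2 + 12/2)/2 = 4.
x_2 = (4 + 12/4)/2 = 7/2.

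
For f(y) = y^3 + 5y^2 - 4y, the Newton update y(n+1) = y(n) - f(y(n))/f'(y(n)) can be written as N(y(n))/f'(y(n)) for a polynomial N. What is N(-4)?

f'(y) = 3y^2 + 10y - 4.
N(y) = y·f'(y) - f(y) = y·(3y^2 + 10y - 4) - (y^3 + 5y^2 - 4y) = 2y^3 + 5y^2.
N(-4) = -48.

-48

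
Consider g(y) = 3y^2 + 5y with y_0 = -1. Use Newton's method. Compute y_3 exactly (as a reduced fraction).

g'(y) = 6y + 5.
g(-1) = -2, g'(-1) = -1, so y_1 = (-1) - (-2)/(-1) = -3.
g(-3) = 12, g'(-3) = -13, so y_2 = (-3) - 12/(-13) = -27/13.
g(-27/13) = 432/169, g'(-27/13) = -97/13, so y_3 = (-27/13) - (432/169)/(-97/13) = -2187/1261.

-2187/1261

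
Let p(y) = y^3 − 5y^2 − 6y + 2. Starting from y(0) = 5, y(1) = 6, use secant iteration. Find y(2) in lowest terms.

89/15

p(5) = −28, p(6) = 2. y(2) = 6 − 2·(6 − 5)/(2 − (−28)) = 89/15.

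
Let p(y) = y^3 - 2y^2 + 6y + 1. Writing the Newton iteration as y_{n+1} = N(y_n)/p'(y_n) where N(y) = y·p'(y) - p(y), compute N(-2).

p'(y) = 3y^2 - 4y + 6.
N(y) = y·p'(y) - p(y) = y·(3y^2 - 4y + 6) - (y^3 - 2y^2 + 6y + 1) = 2y^3 - 2y^2 - 1.
N(-2) = -25.

-25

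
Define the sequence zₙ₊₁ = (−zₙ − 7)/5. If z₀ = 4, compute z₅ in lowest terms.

z₁ = (−4 − 7)/5 = −11/5.
z₂ = (−(−11/5) − 7)/5 = −24/25.
z₃ = (−(−24/25) − 7)/5 = −151/125.
z₄ = (−(−151/125) − 7)/5 = −724/625.
z₅ = (−(−724/625) − 7)/5 = −3651/3125.

−3651/3125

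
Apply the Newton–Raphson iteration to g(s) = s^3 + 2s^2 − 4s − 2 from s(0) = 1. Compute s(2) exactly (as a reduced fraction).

g'(s) = 3s^2 + 4s − 4.
g(1) = −3, g'(1) = 3, so s(1) = 1 − (−3)/3 = 2.
g(2) = 6, g'(2) = 16, so s(2) = 2 − 6/16 = 13/8.

13/8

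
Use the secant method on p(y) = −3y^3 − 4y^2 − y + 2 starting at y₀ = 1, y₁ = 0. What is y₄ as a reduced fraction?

24256/59049

p(1) = −6, p(0) = 2. y₂ = 0 − 2·(0 − 1)/(2 − (−6)) = 1/4.
p(0) = 2, p(1/4) = 93/64. y₃ = (1/4) − (93/64)·((1/4) − 0)/((93/64) − 2) = 32/35.
p(1/4) = 93/64, p(32/35) = −195114/42875. y₄ = (32/35) − (−195114/42875)·((32/35) − (1/4))/((−195114/42875) − (93/64)) = 24256/59049.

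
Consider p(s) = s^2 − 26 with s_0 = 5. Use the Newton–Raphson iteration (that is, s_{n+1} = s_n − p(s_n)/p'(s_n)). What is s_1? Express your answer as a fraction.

51/10

p'(s) = 2s.
p(5) = −1, p'(5) = 10, so s_1 = 5 − (−1)/10 = 51/10.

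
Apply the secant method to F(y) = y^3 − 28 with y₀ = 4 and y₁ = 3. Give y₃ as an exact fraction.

F(4) = 36, F(3) = −1. y₂ = 3 − (−1)·(3 − 4)/((−1) − 36) = 112/37.
F(3) = −1, F(112/37) = −13356/50653. y₃ = (112/37) − (−13356/50653)·((112/37) − 3)/((−13356/50653) − (−1)) = 113260/37297.

113260/37297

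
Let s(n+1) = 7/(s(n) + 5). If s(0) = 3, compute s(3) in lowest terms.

329/291

s(1) = 7/(3 + 5) = 7/8.
s(2) = 7/(7/8 + 5) = 56/47.
s(3) = 7/(56/47 + 5) = 329/291.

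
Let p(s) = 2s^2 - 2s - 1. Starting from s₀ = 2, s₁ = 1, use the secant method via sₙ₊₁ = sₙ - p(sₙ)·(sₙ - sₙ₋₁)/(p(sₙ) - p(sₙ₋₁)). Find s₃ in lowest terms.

p(2) = 3, p(1) = -1. s₂ = 1 - (-1)·(1 - 2)/((-1) - 3) = 5/4.
p(1) = -1, p(5/4) = -3/8. s₃ = (5/4) - (-3/8)·((5/4) - 1)/((-3/8) - (-1)) = 7/5.

7/5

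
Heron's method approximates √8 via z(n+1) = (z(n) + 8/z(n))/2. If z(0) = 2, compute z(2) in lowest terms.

17/6

z(1) = (2 + 8/2)/2 = 3.
z(2) = (3 + 8/3)/2 = 17/6.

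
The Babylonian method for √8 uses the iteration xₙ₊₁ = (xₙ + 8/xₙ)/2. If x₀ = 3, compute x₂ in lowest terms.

x₁ = (3 + 8/3)/2 = 17/6.
x₂ = (17/6 + 8/(17/6))/2 = 577/204.

577/204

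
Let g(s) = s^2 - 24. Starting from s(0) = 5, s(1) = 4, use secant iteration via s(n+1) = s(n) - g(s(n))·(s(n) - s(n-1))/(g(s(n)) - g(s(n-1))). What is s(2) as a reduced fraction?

44/9

g(5) = 1, g(4) = -8. s(2) = 4 - (-8)·(4 - 5)/((-8) - 1) = 44/9.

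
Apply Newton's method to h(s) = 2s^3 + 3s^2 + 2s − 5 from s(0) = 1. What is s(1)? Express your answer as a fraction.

h'(s) = 6s^2 + 6s + 2.
h(1) = 2, h'(1) = 14, so s(1) = 1 − 2/14 = 6/7.

6/7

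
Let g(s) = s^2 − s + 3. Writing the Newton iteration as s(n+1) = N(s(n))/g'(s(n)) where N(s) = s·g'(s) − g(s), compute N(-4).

13

g'(s) = 2s − 1.
N(s) = s·g'(s) − g(s) = s·(2s − 1) − (s^2 − s + 3) = s^2 − 3.
N(-4) = 13.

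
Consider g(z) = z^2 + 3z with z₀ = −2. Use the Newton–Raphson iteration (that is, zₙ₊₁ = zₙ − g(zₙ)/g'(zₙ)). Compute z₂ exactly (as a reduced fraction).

g'(z) = 2z + 3.
g(−2) = −2, g'(−2) = −1, so z₁ = (−2) − (−2)/(−1) = −4.
g(−4) = 4, g'(−4) = −5, so z₂ = (−4) − 4/(−5) = −16/5.

−16/5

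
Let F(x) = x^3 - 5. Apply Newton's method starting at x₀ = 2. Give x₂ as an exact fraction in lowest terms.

F'(x) = 3x^2.
F(2) = 3, F'(2) = 12, so x₁ = 2 - 3/12 = 7/4.
F(7/4) = 23/64, F'(7/4) = 147/16, so x₂ = (7/4) - (23/64)/(147/16) = 503/294.

503/294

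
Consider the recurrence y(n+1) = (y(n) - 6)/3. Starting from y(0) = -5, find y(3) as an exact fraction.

-83/27

y(1) = ((-5) - 6)/3 = -11/3.
y(2) = ((-11/3) - 6)/3 = -29/9.
y(3) = ((-29/9) - 6)/3 = -83/27.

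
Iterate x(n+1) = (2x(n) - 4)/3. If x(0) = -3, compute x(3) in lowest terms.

x(1) = (2·(-3) - 4)/3 = -10/3.
x(2) = (2·(-10/3) - 4)/3 = -32/9.
x(3) = (2·(-32/9) - 4)/3 = -100/27.

-100/27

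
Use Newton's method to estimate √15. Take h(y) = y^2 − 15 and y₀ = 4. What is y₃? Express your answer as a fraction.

h'(y) = 2y.
h(4) = 1, h'(4) = 8, so y₁ = 4 − 1/8 = 31/8.
h(31/8) = 1/64, h'(31/8) = 31/4, so y₂ = (31/8) − (1/64)/(31/4) = 1921/496.
h(1921/496) = 1/246016, h'(1921/496) = 1921/248, so y₃ = (1921/496) − (1/246016)/(1921/248) = 7380481/1905632.

7380481/1905632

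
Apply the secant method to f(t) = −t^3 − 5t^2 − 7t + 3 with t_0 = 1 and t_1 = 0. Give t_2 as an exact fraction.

3/13

f(1) = −10, f(0) = 3. t_2 = 0 − 3·(0 − 1)/(3 − (−10)) = 3/13.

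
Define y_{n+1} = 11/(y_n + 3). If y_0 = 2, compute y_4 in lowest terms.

1463/685

y_1 = 11/(2 + 3) = 11/5.
y_2 = 11/(11/5 + 3) = 55/26.
y_3 = 11/(55/26 + 3) = 286/133.
y_4 = 11/(286/133 + 3) = 1463/685.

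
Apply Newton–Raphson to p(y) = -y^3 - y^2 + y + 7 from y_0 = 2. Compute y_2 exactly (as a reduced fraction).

p'(y) = -3y^2 - 2y + 1.
p(2) = -3, p'(2) = -15, so y_1 = 2 - (-3)/(-15) = 9/5.
p(9/5) = -34/125, p'(9/5) = -308/25, so y_2 = (9/5) - (-34/125)/(-308/25) = 1369/770.

1369/770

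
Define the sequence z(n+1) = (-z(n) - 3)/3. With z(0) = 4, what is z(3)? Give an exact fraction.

z(1) = (-4 - 3)/3 = -7/3.
z(2) = (-(-7/3) - 3)/3 = -2/9.
z(3) = (-(-2/9) - 3)/3 = -25/27.

-25/27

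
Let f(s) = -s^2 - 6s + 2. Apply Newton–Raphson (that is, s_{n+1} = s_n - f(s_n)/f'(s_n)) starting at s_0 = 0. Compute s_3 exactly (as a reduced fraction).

f'(s) = -2s - 6.
f(0) = 2, f'(0) = -6, so s_1 = 0 - 2/(-6) = 1/3.
f(1/3) = -1/9, f'(1/3) = -20/3, so s_2 = (1/3) - (-1/9)/(-20/3) = 19/60.
f(19/60) = -1/3600, f'(19/60) = -199/30, so s_3 = (19/60) - (-1/3600)/(-199/30) = 7561/23880.

7561/23880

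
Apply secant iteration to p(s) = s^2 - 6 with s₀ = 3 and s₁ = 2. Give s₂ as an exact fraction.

p(3) = 3, p(2) = -2. s₂ = 2 - (-2)·(2 - 3)/((-2) - 3) = 12/5.

12/5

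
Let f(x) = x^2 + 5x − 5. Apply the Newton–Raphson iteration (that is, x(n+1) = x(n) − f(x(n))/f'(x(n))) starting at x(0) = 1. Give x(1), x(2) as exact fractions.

f'(x) = 2x + 5.
f(1) = 1, f'(1) = 7, so x(1) = 1 − 1/7 = 6/7.
f(6/7) = 1/49, f'(6/7) = 47/7, so x(2) = (6/7) − (1/49)/(47/7) = 281/329.

x(1) = 6/7, x(2) = 281/329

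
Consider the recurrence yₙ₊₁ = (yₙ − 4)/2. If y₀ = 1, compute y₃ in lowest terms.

−27/8

y₁ = (1 − 4)/2 = −3/2.
y₂ = ((−3/2) − 4)/2 = −11/4.
y₃ = ((−11/4) − 4)/2 = −27/8.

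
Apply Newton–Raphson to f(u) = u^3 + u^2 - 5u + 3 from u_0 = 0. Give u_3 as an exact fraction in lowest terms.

f'(u) = 3u^2 + 2u - 5.
f(0) = 3, f'(0) = -5, so u_1 = 0 - 3/(-5) = 3/5.
f(3/5) = 72/125, f'(3/5) = -68/25, so u_2 = (3/5) - (72/125)/(-68/25) = 69/85.
f(69/85) = 82944/614125, f'(69/85) = -10112/7225, so u_3 = (69/85) - (82944/614125)/(-10112/7225) = 6099/6715.

6099/6715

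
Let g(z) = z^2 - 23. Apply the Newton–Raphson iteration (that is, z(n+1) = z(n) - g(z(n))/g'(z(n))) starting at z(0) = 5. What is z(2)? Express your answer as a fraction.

g'(z) = 2z.
g(5) = 2, g'(5) = 10, so z(1) = 5 - 2/10 = 24/5.
g(24/5) = 1/25, g'(24/5) = 48/5, so z(2) = (24/5) - (1/25)/(48/5) = 1151/240.

1151/240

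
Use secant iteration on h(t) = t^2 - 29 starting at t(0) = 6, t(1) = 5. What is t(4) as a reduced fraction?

9074/1685

h(6) = 7, h(5) = -4. t(2) = 5 - (-4)·(5 - 6)/((-4) - 7) = 59/11.
h(5) = -4, h(59/11) = -28/121. t(3) = (59/11) - (-28/121)·((59/11) - 5)/((-28/121) - (-4)) = 307/57.
h(59/11) = -28/121, h(307/57) = 28/3249. t(4) = (307/57) - (28/3249)·((307/57) - (59/11))/((28/3249) - (-28/121)) = 9074/1685.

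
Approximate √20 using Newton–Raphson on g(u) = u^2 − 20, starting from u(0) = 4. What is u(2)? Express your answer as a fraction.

g'(u) = 2u.
g(4) = −4, g'(4) = 8, so u(1) = 4 − (−4)/8 = 9/2.
g(9/2) = 1/4, g'(9/2) = 9, so u(2) = (9/2) − (1/4)/9 = 161/36.

161/36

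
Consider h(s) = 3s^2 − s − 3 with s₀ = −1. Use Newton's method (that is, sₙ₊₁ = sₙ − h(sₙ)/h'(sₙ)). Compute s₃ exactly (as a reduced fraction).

−466878/551131

h'(s) = 6s − 1.
h(−1) = 1, h'(−1) = −7, so s₁ = (−1) − 1/(−7) = −6/7.
h(−6/7) = 3/49, h'(−6/7) = −43/7, so s₂ = (−6/7) − (3/49)/(−43/7) = −255/301.
h(−255/301) = 27/90601, h'(−255/301) = −1831/301, so s₃ = (−255/301) − (27/90601)/(−1831/301) = −466878/551131.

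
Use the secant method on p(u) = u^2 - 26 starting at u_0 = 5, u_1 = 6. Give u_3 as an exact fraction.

311/61

p(5) = -1, p(6) = 10. u_2 = 6 - 10·(6 - 5)/(10 - (-1)) = 56/11.
p(6) = 10, p(56/11) = -10/121. u_3 = (56/11) - (-10/121)·((56/11) - 6)/((-10/121) - 10) = 311/61.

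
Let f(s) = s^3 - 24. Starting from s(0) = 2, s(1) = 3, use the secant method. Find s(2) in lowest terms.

54/19

f(2) = -16, f(3) = 3. s(2) = 3 - 3·(3 - 2)/(3 - (-16)) = 54/19.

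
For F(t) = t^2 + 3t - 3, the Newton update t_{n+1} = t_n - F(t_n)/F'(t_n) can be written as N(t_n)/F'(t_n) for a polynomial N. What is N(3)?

F'(t) = 2t + 3.
N(t) = t·F'(t) - F(t) = t·(2t + 3) - (t^2 + 3t - 3) = t^2 + 3.
N(3) = 12.

12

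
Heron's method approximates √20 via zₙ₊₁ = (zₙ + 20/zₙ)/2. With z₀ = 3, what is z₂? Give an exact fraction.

1561/348

z₁ = (3 + 20/3)/2 = 29/6.
z₂ = (29/6 + 20/(29/6))/2 = 1561/348.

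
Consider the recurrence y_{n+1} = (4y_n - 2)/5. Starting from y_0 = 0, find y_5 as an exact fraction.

-4202/3125

y_1 = (4·0 - 2)/5 = -2/5.
y_2 = (4·(-2/5) - 2)/5 = -18/25.
y_3 = (4·(-18/25) - 2)/5 = -122/125.
y_4 = (4·(-122/125) - 2)/5 = -738/625.
y_5 = (4·(-738/625) - 2)/5 = -4202/3125.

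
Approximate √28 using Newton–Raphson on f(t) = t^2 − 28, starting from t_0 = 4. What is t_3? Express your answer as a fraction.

f'(t) = 2t.
f(4) = −12, f'(4) = 8, so t_1 = 4 − (−12)/8 = 11/2.
f(11/2) = 9/4, f'(11/2) = 11, so t_2 = (11/2) − (9/4)/11 = 233/44.
f(233/44) = 81/1936, f'(233/44) = 233/22, so t_3 = (233/44) − (81/1936)/(233/22) = 108497/20504.

108497/20504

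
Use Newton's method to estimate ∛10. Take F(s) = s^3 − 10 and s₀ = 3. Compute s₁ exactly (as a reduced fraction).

64/27

F'(s) = 3s^2.
F(3) = 17, F'(3) = 27, so s₁ = 3 − 17/27 = 64/27.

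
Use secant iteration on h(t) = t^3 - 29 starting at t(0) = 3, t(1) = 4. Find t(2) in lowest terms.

113/37

h(3) = -2, h(4) = 35. t(2) = 4 - 35·(4 - 3)/(35 - (-2)) = 113/37.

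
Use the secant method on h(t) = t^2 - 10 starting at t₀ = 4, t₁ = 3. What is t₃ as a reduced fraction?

136/43

h(4) = 6, h(3) = -1. t₂ = 3 - (-1)·(3 - 4)/((-1) - 6) = 22/7.
h(3) = -1, h(22/7) = -6/49. t₃ = (22/7) - (-6/49)·((22/7) - 3)/((-6/49) - (-1)) = 136/43.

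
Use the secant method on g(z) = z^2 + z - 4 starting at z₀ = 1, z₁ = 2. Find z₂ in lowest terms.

g(1) = -2, g(2) = 2. z₂ = 2 - 2·(2 - 1)/(2 - (-2)) = 3/2.

3/2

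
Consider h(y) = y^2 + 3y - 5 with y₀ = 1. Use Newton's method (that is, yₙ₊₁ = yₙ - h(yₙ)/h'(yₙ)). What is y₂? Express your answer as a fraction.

h'(y) = 2y + 3.
h(1) = -1, h'(1) = 5, so y₁ = 1 - (-1)/5 = 6/5.
h(6/5) = 1/25, h'(6/5) = 27/5, so y₂ = (6/5) - (1/25)/(27/5) = 161/135.

161/135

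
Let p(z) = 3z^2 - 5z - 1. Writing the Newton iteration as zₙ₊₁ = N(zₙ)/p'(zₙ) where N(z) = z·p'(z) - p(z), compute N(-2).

13

p'(z) = 6z - 5.
N(z) = z·p'(z) - p(z) = z·(6z - 5) - (3z^2 - 5z - 1) = 3z^2 + 1.
N(-2) = 13.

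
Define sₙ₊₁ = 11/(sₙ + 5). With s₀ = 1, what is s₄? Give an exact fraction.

s₁ = 11/(1 + 5) = 11/6.
s₂ = 11/(11/6 + 5) = 66/41.
s₃ = 11/(66/41 + 5) = 451/271.
s₄ = 11/(451/271 + 5) = 2981/1806.

2981/1806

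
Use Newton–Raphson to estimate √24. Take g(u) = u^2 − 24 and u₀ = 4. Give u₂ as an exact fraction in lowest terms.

49/10

g'(u) = 2u.
g(4) = −8, g'(4) = 8, so u₁ = 4 − (−8)/8 = 5.
g(5) = 1, g'(5) = 10, so u₂ = 5 − 1/10 = 49/10.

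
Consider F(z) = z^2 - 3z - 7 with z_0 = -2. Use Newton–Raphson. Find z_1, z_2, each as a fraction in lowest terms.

z_1 = -11/7, z_2 = -464/301

F'(z) = 2z - 3.
F(-2) = 3, F'(-2) = -7, so z_1 = (-2) - 3/(-7) = -11/7.
F(-11/7) = 9/49, F'(-11/7) = -43/7, so z_2 = (-11/7) - (9/49)/(-43/7) = -464/301.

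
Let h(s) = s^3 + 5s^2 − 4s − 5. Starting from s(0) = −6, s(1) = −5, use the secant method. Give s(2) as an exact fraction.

h(−6) = −17, h(−5) = 15. s(2) = (−5) − 15·((−5) − (−6))/(15 − (−17)) = −175/32.

−175/32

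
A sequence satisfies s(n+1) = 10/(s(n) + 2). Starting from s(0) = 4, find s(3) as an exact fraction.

s(1) = 10/(4 + 2) = 5/3.
s(2) = 10/(5/3 + 2) = 30/11.
s(3) = 10/(30/11 + 2) = 55/26.

55/26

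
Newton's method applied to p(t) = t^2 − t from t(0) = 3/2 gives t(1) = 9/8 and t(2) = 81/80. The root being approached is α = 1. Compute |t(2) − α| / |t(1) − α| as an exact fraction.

1/10

t(1) − α = 9/8 − 1 = 1/8, so |t(1) − α| = 1/8.
t(2) − α = 81/80 − 1 = 1/80, so |t(2) − α| = 1/80.
Ratio = (1/80) / (1/8) = 1/10.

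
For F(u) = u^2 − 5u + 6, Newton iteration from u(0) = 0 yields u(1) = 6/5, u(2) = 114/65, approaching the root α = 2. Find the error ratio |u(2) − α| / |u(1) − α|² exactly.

5/13

u(1) − α = 6/5 − 2 = −4/5, so |u(1) − α| = 4/5.
u(2) − α = 114/65 − 2 = −16/65, so |u(2) − α| = 16/65.
|u(1) − α|² = 16/25.
Ratio = (16/65) / (16/25) = 5/13.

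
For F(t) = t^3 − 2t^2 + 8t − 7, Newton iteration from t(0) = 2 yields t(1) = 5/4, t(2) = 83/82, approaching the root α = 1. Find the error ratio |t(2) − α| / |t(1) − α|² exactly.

8/41

t(1) − α = 5/4 − 1 = 1/4, so |t(1) − α| = 1/4.
t(2) − α = 83/82 − 1 = 1/82, so |t(2) − α| = 1/82.
|t(1) − α|² = 1/16.
Ratio = (1/82) / (1/16) = 8/41.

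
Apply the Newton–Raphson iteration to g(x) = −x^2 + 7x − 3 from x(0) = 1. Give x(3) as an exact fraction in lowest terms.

67034/146165

g'(x) = −2x + 7.
g(1) = 3, g'(1) = 5, so x(1) = 1 − 3/5 = 2/5.
g(2/5) = −9/25, g'(2/5) = 31/5, so x(2) = (2/5) − (−9/25)/(31/5) = 71/155.
g(71/155) = −81/24025, g'(71/155) = 943/155, so x(3) = (71/155) − (−81/24025)/(943/155) = 67034/146165.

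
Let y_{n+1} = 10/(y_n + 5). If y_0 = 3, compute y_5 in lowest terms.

430/281

y_1 = 10/(3 + 5) = 5/4.
y_2 = 10/(5/4 + 5) = 8/5.
y_3 = 10/(8/5 + 5) = 50/33.
y_4 = 10/(50/33 + 5) = 66/43.
y_5 = 10/(66/43 + 5) = 430/281.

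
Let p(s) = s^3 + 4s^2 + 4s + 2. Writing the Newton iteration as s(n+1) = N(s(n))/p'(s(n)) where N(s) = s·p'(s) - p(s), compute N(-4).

p'(s) = 3s^2 + 8s + 4.
N(s) = s·p'(s) - p(s) = s·(3s^2 + 8s + 4) - (s^3 + 4s^2 + 4s + 2) = 2s^3 + 4s^2 - 2.
N(-4) = -66.

-66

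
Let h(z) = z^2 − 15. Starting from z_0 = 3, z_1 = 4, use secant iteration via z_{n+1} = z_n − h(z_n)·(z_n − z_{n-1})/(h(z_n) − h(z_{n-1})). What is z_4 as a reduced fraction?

h(3) = −6, h(4) = 1. z_2 = 4 − 1·(4 − 3)/(1 − (−6)) = 27/7.
h(4) = 1, h(27/7) = −6/49. z_3 = (27/7) − (−6/49)·((27/7) − 4)/((−6/49) − 1) = 213/55.
h(27/7) = −6/49, h(213/55) = −6/3025. z_4 = (213/55) − (−6/3025)·((213/55) − (27/7))/((−6/3025) − (−6/49)) = 1921/496.

1921/496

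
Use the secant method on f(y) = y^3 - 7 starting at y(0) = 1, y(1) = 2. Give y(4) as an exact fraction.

f(1) = -6, f(2) = 1. y(2) = 2 - 1·(2 - 1)/(1 - (-6)) = 13/7.
f(2) = 1, f(13/7) = -204/343. y(3) = (13/7) - (-204/343)·((13/7) - 2)/((-204/343) - 1) = 1045/547.
f(13/7) = -204/343, f(1045/547) = -4505136/163667323. y(4) = (1045/547) - (-4505136/163667323)·((1045/547) - (13/7))/((-4505136/163667323) - (-204/343)) = 99535299/52030837.

99535299/52030837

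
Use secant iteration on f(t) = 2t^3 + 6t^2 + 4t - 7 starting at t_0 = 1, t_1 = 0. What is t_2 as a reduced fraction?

f(1) = 5, f(0) = -7. t_2 = 0 - (-7)·(0 - 1)/((-7) - 5) = 7/12.

7/12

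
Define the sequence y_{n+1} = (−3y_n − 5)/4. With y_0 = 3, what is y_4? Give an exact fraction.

59/128

y_1 = (−3·3 − 5)/4 = −7/2.
y_2 = (−3·(−7/2) − 5)/4 = 11/8.
y_3 = (−3·(11/8) − 5)/4 = −73/32.
y_4 = (−3·(−73/32) − 5)/4 = 59/128.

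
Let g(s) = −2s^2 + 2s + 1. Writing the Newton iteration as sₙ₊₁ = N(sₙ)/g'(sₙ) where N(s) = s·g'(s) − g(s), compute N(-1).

g'(s) = −4s + 2.
N(s) = s·g'(s) − g(s) = s·(−4s + 2) − (−2s^2 + 2s + 1) = −2s^2 − 1.
N(-1) = −3.

−3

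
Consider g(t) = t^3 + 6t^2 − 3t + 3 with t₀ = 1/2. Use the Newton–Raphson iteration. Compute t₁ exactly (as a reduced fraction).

g'(t) = 3t^2 + 12t − 3.
g(1/2) = 25/8, g'(1/2) = 15/4, so t₁ = (1/2) − (25/8)/(15/4) = −1/3.

−1/3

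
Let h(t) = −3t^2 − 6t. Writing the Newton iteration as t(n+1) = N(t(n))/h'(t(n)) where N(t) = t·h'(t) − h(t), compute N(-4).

h'(t) = −6t − 6.
N(t) = t·h'(t) − h(t) = t·(−6t − 6) − (−3t^2 − 6t) = −3t^2.
N(-4) = −48.

−48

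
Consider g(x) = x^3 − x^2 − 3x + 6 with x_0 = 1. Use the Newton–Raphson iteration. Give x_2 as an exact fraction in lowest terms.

g'(x) = 3x^2 − 2x − 3.
g(1) = 3, g'(1) = −2, so x_1 = 1 − 3/(−2) = 5/2.
g(5/2) = 63/8, g'(5/2) = 43/4, so x_2 = (5/2) − (63/8)/(43/4) = 76/43.

76/43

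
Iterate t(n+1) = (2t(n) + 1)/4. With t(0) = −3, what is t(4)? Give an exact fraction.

9/32

t(1) = (2·(−3) + 1)/4 = −5/4.
t(2) = (2·(−5/4) + 1)/4 = −3/8.
t(3) = (2·(−3/8) + 1)/4 = 1/16.
t(4) = (2·(1/16) + 1)/4 = 9/32.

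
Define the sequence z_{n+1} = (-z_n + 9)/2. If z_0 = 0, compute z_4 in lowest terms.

z_1 = (-0 + 9)/2 = 9/2.
z_2 = (-(9/2) + 9)/2 = 9/4.
z_3 = (-(9/4) + 9)/2 = 27/8.
z_4 = (-(27/8) + 9)/2 = 45/16.

45/16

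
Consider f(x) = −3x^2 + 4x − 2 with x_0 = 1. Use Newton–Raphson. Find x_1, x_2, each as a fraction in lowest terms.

f'(x) = −6x + 4.
f(1) = −1, f'(1) = −2, so x_1 = 1 − (−1)/(−2) = 1/2.
f(1/2) = −3/4, f'(1/2) = 1, so x_2 = (1/2) − (−3/4)/1 = 5/4.

x_1 = 1/2, x_2 = 5/4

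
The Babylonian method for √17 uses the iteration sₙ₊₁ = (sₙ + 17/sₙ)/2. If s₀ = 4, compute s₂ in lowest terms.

s₁ = (4 + 17/4)/2 = 33/8.
s₂ = (33/8 + 17/(33/8))/2 = 2177/528.

2177/528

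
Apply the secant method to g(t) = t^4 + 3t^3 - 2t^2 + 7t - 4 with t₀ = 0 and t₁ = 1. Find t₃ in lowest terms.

g(0) = -4, g(1) = 5. t₂ = 1 - 5·(1 - 0)/(5 - (-4)) = 4/9.
g(1) = 5, g(4/9) = -6440/6561. t₃ = (4/9) - (-6440/6561)·((4/9) - 1)/((-6440/6561) - 5) = 4204/7849.

4204/7849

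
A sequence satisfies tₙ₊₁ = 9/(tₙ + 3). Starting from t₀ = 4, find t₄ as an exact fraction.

t₁ = 9/(4 + 3) = 9/7.
t₂ = 9/(9/7 + 3) = 21/10.
t₃ = 9/(21/10 + 3) = 30/17.
t₄ = 9/(30/17 + 3) = 17/9.

17/9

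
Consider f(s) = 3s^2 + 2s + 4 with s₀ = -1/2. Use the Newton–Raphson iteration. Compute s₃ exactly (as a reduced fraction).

115403/1151024

f'(s) = 6s + 2.
f(-1/2) = 15/4, f'(-1/2) = -1, so s₁ = (-1/2) - (15/4)/(-1) = 13/4.
f(13/4) = 675/16, f'(13/4) = 43/2, so s₂ = (13/4) - (675/16)/(43/2) = 443/344.
f(443/344) = 1366875/118336, f'(443/344) = 1673/172, so s₃ = (443/344) - (1366875/118336)/(1673/172) = 115403/1151024.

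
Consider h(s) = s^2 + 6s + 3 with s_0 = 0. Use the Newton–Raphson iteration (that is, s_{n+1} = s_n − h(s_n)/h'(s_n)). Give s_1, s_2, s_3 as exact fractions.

s_1 = −1/2, s_2 = −11/20, s_3 = −1079/1960

h'(s) = 2s + 6.
h(0) = 3, h'(0) = 6, so s_1 = 0 − 3/6 = −1/2.
h(−1/2) = 1/4, h'(−1/2) = 5, so s_2 = (−1/2) − (1/4)/5 = −11/20.
h(−11/20) = 1/400, h'(−11/20) = 49/10, so s_3 = (−11/20) − (1/400)/(49/10) = −1079/1960.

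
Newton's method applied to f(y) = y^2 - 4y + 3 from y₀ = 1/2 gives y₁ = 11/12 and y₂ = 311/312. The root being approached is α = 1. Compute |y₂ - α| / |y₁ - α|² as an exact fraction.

y₁ - α = 11/12 - 1 = -1/12, so |y₁ - α| = 1/12.
y₂ - α = 311/312 - 1 = -1/312, so |y₂ - α| = 1/312.
|y₁ - α|² = 1/144.
Ratio = (1/312) / (1/144) = 6/13.

6/13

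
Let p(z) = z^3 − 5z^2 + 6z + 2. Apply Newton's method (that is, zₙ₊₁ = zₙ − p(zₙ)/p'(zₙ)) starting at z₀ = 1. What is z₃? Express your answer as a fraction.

p'(z) = 3z^2 − 10z + 6.
p(1) = 4, p'(1) = −1, so z₁ = 1 − 4/(−1) = 5.
p(5) = 32, p'(5) = 31, so z₂ = 5 − 32/31 = 123/31.
p(123/31) = 284672/29791, p'(123/31) = 13023/961, so z₃ = (123/31) − (284672/29791)/(13023/961) = 1317157/403713.

1317157/403713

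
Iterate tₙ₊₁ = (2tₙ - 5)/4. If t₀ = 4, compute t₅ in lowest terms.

t₁ = (2·4 - 5)/4 = 3/4.
t₂ = (2·(3/4) - 5)/4 = -7/8.
t₃ = (2·(-7/8) - 5)/4 = -27/16.
t₄ = (2·(-27/16) - 5)/4 = -67/32.
t₅ = (2·(-67/32) - 5)/4 = -147/64.

-147/64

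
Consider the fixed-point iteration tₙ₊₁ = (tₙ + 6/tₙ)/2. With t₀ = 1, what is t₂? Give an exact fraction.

t₁ = (1 + 6/1)/2 = 7/2.
t₂ = (7/2 + 6/(7/2))/2 = 73/28.

73/28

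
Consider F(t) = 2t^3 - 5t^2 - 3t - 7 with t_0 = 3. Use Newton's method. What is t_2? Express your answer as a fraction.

2689/819

F'(t) = 6t^2 - 10t - 3.
F(3) = -7, F'(3) = 21, so t_1 = 3 - (-7)/21 = 10/3.
F(10/3) = 41/27, F'(10/3) = 91/3, so t_2 = (10/3) - (41/27)/(91/3) = 2689/819.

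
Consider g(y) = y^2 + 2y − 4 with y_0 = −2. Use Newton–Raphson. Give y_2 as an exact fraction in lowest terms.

−10/3

g'(y) = 2y + 2.
g(−2) = −4, g'(−2) = −2, so y_1 = (−2) − (−4)/(−2) = −4.
g(−4) = 4, g'(−4) = −6, so y_2 = (−4) − 4/(−6) = −10/3.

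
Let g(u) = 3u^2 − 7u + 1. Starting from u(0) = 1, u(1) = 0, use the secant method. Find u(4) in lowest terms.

g(1) = −3, g(0) = 1. u(2) = 0 − 1·(0 − 1)/(1 − (−3)) = 1/4.
g(0) = 1, g(1/4) = −9/16. u(3) = (1/4) − (−9/16)·((1/4) − 0)/((−9/16) − 1) = 4/25.
g(1/4) = −9/16, g(4/25) = −27/625. u(4) = (4/25) − (−27/625)·((4/25) − (1/4))/((−27/625) − (−9/16)) = 88/577.

88/577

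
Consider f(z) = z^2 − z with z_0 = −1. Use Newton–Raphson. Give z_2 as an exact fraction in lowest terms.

−1/15

f'(z) = 2z − 1.
f(−1) = 2, f'(−1) = −3, so z_1 = (−1) − 2/(−3) = −1/3.
f(−1/3) = 4/9, f'(−1/3) = −5/3, so z_2 = (−1/3) − (4/9)/(−5/3) = −1/15.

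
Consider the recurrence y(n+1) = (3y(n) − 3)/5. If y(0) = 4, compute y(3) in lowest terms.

−39/125

y(1) = (3·4 − 3)/5 = 9/5.
y(2) = (3·(9/5) − 3)/5 = 12/25.
y(3) = (3·(12/25) − 3)/5 = −39/125.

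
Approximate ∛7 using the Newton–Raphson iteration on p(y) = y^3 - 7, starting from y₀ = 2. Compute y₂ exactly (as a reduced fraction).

p'(y) = 3y^2.
p(2) = 1, p'(2) = 12, so y₁ = 2 - 1/12 = 23/12.
p(23/12) = 71/1728, p'(23/12) = 529/48, so y₂ = (23/12) - (71/1728)/(529/48) = 18215/9522.

18215/9522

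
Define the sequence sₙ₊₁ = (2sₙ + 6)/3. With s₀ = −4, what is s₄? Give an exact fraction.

s₁ = (2·(−4) + 6)/3 = −2/3.
s₂ = (2·(−2/3) + 6)/3 = 14/9.
s₃ = (2·(14/9) + 6)/3 = 82/27.
s₄ = (2·(82/27) + 6)/3 = 326/81.

326/81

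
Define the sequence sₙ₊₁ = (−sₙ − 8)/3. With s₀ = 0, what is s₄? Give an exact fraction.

s₁ = (−0 − 8)/3 = −8/3.
s₂ = (−(−8/3) − 8)/3 = −16/9.
s₃ = (−(−16/9) − 8)/3 = −56/27.
s₄ = (−(−56/27) − 8)/3 = −160/81.

−160/81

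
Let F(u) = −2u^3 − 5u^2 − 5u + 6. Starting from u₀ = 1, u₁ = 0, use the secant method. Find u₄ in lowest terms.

F(1) = −6, F(0) = 6. u₂ = 0 − 6·(0 − 1)/(6 − (−6)) = 1/2.
F(0) = 6, F(1/2) = 2. u₃ = (1/2) − 2·((1/2) − 0)/(2 − 6) = 3/4.
F(1/2) = 2, F(3/4) = −45/32. u₄ = (3/4) − (−45/32)·((3/4) − (1/2))/((−45/32) − 2) = 141/218.

141/218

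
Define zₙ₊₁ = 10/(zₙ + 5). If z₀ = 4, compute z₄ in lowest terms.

146/95

z₁ = 10/(4 + 5) = 10/9.
z₂ = 10/(10/9 + 5) = 18/11.
z₃ = 10/(18/11 + 5) = 110/73.
z₄ = 10/(110/73 + 5) = 146/95.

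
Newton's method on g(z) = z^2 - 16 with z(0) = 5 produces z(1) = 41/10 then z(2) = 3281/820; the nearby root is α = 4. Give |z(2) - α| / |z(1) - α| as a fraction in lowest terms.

z(1) - α = 41/10 - 4 = 1/10, so |z(1) - α| = 1/10.
z(2) - α = 3281/820 - 4 = 1/820, so |z(2) - α| = 1/820.
Ratio = (1/820) / (1/10) = 1/82.

1/82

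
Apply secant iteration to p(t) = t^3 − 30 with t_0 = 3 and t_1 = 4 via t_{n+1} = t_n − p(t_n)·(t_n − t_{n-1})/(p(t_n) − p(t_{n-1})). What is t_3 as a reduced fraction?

80271/25886

p(3) = −3, p(4) = 34. t_2 = 4 − 34·(4 − 3)/(34 − (−3)) = 114/37.
p(4) = 34, p(114/37) = −38046/50653. t_3 = (114/37) − (−38046/50653)·((114/37) − 4)/((−38046/50653) − 34) = 80271/25886.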